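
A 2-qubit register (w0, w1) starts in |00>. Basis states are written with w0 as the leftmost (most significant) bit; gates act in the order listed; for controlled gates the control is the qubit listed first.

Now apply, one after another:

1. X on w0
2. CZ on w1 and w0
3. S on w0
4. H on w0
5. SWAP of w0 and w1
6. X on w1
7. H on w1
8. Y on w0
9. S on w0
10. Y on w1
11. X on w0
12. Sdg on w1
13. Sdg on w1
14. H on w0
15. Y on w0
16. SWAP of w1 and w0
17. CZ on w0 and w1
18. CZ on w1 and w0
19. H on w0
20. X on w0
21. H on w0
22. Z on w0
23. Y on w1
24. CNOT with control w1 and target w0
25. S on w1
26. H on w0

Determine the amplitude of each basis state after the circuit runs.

The final amplitudes are 1/2 on |00>, I/2 on |01>, 1/2 on |10>, -I/2 on |11>.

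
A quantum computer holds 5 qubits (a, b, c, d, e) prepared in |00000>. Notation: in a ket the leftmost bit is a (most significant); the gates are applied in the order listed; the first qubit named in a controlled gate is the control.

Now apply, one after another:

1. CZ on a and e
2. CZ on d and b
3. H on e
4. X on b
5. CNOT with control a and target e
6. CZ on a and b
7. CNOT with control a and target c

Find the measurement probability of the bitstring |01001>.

The probability of measuring |01001> is 1/2.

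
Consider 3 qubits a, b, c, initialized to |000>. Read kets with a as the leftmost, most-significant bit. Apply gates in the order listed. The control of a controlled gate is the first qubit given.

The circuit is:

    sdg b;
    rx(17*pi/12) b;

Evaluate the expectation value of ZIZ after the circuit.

The observable ZIZ averages to 1.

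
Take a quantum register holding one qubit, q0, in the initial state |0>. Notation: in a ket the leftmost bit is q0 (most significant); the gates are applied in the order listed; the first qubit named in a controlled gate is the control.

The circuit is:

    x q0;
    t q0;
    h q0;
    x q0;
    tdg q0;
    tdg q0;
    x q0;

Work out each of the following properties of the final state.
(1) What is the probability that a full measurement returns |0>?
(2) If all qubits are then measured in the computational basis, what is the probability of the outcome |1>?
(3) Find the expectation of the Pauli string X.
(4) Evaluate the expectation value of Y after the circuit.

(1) Outcome |0> occurs with probability 1/2.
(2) A full measurement returns |1> with probability 1/2.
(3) In the final state, X has expectation 0.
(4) The observable Y averages to -1.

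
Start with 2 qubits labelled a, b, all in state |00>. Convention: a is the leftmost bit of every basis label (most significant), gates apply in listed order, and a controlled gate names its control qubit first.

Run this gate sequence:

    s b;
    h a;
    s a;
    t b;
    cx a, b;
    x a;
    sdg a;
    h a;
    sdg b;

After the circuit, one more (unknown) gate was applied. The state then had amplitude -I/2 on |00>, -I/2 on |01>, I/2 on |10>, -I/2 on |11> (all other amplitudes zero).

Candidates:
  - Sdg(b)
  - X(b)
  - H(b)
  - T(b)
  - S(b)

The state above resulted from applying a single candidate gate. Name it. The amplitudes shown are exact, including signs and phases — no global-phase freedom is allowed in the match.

It was Sdg(b) that produced the state shown.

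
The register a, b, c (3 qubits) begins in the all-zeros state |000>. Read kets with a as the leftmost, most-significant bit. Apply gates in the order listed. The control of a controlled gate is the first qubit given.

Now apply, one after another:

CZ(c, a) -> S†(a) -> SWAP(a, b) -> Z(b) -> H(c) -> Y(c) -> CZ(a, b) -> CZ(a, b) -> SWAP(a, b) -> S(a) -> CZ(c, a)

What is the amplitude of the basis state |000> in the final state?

The amplitude on |000> is -sqrt(2)*I/2.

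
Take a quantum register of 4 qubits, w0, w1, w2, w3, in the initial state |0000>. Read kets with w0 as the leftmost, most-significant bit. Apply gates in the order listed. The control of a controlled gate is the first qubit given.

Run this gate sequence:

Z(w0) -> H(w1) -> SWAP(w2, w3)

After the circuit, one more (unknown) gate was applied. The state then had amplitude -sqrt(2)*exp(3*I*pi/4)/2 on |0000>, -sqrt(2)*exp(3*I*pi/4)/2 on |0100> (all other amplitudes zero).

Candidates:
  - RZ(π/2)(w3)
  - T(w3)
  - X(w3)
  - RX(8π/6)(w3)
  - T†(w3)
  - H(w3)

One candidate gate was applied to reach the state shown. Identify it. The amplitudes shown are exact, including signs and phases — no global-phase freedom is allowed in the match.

It was RZ(π/2)(w3) that produced the state shown.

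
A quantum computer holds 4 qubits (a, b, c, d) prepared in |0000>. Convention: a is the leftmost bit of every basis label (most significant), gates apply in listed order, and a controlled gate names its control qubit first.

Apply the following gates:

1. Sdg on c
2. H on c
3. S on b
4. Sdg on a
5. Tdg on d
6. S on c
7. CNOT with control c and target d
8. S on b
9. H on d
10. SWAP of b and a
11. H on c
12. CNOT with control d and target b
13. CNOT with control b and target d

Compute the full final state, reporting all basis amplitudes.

The final amplitudes are sqrt(2)*(1 + I)/4 on |0000>, sqrt(2)*(1 - I)/4 on |0010>, sqrt(2)*(1 - I)/4 on |0100>, sqrt(2)*(1 + I)/4 on |0110>, and 0 on every other basis state.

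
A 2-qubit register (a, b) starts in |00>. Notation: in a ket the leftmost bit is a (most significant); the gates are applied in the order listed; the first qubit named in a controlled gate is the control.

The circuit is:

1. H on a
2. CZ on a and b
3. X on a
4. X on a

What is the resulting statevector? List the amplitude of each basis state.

After the circuit, the state carries amplitude sqrt(2)/2 on |00>, 0 on |01>, sqrt(2)/2 on |10>, 0 on |11>. Key observation: steps 3-4 multiply out to the identity, so the circuit reduces to the remaining gates.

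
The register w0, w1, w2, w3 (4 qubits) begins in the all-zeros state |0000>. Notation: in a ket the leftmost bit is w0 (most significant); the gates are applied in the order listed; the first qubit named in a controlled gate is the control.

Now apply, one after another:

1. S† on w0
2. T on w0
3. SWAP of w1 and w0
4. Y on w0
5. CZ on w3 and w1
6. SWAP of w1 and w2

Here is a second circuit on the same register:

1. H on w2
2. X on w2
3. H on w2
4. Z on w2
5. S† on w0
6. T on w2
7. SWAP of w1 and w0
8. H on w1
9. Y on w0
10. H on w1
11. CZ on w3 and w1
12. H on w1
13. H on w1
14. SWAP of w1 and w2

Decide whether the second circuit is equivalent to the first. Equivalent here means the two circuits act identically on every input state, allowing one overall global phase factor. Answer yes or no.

No: there is an input state on which the two circuits produce genuinely different outputs (not merely differing by a phase).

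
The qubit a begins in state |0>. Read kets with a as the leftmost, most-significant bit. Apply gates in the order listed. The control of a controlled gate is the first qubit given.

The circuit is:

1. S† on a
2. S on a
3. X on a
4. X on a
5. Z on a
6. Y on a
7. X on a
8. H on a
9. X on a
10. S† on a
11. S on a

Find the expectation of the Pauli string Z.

The expectation value of Z is 0.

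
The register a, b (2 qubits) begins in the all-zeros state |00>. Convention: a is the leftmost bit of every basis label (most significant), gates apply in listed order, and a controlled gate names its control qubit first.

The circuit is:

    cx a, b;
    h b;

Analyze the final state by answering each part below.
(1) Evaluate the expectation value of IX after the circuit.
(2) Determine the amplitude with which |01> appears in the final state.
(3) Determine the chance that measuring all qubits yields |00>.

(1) In the final state, IX has expectation 1.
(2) The amplitude on |01> is sqrt(2)/2.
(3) Outcome |00> occurs with probability 1/2.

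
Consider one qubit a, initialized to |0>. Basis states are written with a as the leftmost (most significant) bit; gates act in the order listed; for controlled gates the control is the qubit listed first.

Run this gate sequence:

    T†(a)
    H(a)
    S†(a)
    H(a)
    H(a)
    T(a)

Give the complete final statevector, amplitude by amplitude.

The resulting statevector has amplitude sqrt(2)/2 on |0>, -sqrt(2)*exp(3*I*pi/4)/2 on |1>.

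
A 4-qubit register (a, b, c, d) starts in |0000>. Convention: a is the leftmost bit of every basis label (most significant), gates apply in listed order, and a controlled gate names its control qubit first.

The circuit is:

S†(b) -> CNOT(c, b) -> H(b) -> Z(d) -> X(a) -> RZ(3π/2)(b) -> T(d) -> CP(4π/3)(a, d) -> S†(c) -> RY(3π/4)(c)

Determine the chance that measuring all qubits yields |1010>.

Outcome |1010> occurs with probability sqrt(2)/8 + 1/4.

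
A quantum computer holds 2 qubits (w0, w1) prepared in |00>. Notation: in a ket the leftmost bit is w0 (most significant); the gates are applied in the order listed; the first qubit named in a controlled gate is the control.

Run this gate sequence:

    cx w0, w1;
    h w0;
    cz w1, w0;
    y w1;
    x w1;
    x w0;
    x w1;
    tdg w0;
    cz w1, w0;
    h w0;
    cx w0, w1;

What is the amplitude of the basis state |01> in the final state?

The final state's coefficient on |01> equals -exp(I*pi/4)/2 + I/2.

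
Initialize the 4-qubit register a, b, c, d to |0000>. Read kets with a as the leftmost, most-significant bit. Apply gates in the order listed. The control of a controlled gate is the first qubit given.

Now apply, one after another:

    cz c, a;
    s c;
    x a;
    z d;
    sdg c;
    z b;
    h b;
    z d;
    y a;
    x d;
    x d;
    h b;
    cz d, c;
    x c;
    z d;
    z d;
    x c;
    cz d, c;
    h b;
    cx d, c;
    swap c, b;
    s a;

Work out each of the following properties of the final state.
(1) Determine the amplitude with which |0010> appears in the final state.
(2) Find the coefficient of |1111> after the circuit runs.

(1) The amplitude on |0010> is -sqrt(2)*I/2. Key observation: steps 12-19 multiply out to the identity, so the circuit reduces to the remaining gates.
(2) The amplitude on |1111> is 0.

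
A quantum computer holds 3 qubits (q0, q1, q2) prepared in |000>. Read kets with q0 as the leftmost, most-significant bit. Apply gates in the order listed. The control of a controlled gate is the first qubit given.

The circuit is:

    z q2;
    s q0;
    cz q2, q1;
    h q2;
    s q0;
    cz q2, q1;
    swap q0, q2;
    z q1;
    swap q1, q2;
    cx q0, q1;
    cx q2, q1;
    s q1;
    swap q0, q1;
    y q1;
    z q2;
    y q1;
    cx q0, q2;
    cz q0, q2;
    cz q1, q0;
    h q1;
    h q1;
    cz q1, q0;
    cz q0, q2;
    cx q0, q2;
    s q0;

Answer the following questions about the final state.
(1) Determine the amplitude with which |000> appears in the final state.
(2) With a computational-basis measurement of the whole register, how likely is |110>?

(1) The final state's coefficient on |000> equals sqrt(2)/2.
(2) Outcome |110> occurs with probability 1/2.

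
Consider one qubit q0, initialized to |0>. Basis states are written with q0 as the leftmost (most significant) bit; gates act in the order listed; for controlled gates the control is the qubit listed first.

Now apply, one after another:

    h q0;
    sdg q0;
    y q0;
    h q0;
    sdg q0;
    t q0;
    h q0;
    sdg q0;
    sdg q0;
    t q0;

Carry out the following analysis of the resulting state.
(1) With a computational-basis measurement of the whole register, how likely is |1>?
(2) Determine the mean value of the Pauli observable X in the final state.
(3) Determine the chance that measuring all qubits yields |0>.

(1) A full measurement returns |1> with probability 1/2 - sqrt(2)/4.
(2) The observable X averages to -1/2.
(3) Outcome |0> occurs with probability sqrt(2)/4 + 1/2.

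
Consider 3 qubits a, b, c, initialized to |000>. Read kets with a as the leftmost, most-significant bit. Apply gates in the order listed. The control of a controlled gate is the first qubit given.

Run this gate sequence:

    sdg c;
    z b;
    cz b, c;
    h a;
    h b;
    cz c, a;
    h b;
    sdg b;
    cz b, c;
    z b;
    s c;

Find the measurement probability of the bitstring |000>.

A full measurement returns |000> with probability 1/2.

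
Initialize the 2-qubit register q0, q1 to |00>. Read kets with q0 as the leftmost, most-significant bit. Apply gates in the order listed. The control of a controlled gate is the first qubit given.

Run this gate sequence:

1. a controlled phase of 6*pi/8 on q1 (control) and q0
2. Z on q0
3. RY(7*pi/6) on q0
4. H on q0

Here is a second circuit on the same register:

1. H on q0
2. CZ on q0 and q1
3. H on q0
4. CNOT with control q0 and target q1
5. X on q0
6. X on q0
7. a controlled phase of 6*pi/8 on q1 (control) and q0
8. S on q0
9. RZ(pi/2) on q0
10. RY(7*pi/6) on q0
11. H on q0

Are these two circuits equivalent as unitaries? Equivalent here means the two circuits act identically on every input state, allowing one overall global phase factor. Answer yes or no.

No: there is an input state on which the two circuits produce genuinely different outputs (not merely differing by a phase).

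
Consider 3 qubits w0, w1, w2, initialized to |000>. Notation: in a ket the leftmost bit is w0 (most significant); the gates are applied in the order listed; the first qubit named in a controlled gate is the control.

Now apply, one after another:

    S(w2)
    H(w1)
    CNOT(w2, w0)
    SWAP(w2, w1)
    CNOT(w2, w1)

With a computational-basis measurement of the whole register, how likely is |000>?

A full measurement returns |000> with probability 1/2.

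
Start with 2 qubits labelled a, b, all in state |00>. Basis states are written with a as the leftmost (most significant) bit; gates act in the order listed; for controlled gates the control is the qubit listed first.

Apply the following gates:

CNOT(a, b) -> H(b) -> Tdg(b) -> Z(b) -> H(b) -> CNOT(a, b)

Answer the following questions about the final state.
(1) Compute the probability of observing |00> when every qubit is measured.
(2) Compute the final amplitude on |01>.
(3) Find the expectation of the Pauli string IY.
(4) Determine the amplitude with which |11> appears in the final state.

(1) A full measurement returns |00> with probability 1/2 - sqrt(2)/4.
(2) The amplitude on |01> is 1/2 - exp(3*I*pi/4)/2.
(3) The observable IY averages to -sqrt(2)/2.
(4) |11> carries amplitude 0 in the final state.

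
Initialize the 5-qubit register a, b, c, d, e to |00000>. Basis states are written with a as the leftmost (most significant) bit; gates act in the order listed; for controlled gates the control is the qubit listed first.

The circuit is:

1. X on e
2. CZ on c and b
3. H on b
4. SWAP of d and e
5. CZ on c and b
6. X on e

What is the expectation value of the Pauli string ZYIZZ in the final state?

The observable ZYIZZ averages to 0.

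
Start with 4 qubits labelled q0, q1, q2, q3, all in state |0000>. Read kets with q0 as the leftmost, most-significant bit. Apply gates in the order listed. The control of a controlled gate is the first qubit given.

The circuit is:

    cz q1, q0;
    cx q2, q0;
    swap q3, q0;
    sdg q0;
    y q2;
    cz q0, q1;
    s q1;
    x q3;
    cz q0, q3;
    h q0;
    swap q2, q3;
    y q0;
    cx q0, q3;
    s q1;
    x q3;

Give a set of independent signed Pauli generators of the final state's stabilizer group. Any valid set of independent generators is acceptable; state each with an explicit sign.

One valid set of independent stabilizer generators is -XIIX, +ZIIZ, +IZII, -IIZI (any independent generating set of the same group is equally correct).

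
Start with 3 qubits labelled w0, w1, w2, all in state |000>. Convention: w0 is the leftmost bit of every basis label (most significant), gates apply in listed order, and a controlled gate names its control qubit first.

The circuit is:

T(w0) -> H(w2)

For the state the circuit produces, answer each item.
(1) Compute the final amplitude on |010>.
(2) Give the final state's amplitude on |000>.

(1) The amplitude on |010> is 0.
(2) |000> carries amplitude sqrt(2)/2 in the final state.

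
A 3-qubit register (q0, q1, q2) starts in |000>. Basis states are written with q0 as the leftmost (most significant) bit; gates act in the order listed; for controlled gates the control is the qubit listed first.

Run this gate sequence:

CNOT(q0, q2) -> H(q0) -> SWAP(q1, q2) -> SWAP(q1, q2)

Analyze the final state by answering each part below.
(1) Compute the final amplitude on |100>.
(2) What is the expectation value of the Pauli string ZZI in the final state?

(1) The final state's coefficient on |100> equals sqrt(2)/2. Key observation: steps 3-4 multiply out to the identity, so the circuit reduces to the remaining gates.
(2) The expectation value of ZZI is 0.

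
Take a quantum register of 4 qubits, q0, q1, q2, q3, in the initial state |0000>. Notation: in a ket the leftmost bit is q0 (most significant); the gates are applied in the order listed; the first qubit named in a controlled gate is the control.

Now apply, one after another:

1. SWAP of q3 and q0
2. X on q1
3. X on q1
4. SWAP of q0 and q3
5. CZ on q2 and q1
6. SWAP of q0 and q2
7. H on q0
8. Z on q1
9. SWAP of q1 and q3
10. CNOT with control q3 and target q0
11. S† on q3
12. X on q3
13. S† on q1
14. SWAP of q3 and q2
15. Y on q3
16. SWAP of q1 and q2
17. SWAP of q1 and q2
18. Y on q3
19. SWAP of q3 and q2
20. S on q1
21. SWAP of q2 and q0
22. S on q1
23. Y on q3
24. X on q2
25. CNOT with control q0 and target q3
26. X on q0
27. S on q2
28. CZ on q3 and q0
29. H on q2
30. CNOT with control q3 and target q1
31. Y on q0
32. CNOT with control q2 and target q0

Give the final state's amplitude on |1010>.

The amplitude on |1010> is -1/2 + I/2. Key observation: steps 13-20 multiply out to the identity, so the circuit reduces to the remaining gates.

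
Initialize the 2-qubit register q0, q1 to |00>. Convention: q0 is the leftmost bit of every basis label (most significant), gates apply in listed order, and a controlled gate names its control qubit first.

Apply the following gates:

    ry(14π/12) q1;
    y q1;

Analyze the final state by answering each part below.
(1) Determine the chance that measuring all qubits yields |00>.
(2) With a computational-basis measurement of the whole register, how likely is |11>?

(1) The probability of measuring |00> is sqrt(3)/4 + 1/2.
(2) Outcome |11> occurs with probability 0.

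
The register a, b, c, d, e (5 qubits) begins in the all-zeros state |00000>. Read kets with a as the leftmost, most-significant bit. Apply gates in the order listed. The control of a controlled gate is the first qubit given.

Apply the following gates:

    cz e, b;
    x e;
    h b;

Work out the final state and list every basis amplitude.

After the circuit, the state carries amplitude sqrt(2)/2 on |00001>, sqrt(2)/2 on |01001>, and 0 on every other basis state.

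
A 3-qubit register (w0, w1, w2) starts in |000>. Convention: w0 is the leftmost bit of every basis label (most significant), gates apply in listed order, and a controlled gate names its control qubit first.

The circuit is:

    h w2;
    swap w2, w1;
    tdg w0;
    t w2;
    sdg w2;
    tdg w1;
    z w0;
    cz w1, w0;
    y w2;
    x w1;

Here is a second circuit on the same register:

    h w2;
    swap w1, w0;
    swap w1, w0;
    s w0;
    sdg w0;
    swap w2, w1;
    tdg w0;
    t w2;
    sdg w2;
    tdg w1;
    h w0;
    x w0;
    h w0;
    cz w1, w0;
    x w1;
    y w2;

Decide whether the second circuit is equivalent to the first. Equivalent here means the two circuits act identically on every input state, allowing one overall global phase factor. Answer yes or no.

Yes: on every input state the two circuits agree up to one overall phase factor.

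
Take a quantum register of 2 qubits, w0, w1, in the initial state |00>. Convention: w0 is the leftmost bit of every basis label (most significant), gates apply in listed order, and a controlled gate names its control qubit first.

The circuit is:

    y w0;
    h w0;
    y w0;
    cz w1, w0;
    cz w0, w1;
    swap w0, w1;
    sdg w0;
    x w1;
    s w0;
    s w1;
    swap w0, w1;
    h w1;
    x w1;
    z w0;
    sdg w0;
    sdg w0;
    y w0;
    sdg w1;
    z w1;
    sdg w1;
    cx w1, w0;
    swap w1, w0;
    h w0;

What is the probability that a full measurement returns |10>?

Outcome |10> occurs with probability 1/4.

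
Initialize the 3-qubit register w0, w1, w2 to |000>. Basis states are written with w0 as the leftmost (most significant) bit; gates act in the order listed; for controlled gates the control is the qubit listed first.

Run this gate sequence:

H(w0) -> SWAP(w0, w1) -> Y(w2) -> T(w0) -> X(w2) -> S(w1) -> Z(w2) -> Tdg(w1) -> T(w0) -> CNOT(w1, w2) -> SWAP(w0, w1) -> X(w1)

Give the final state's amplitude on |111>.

The final state's coefficient on |111> equals sqrt(2)*exp(3*I*pi/4)/2.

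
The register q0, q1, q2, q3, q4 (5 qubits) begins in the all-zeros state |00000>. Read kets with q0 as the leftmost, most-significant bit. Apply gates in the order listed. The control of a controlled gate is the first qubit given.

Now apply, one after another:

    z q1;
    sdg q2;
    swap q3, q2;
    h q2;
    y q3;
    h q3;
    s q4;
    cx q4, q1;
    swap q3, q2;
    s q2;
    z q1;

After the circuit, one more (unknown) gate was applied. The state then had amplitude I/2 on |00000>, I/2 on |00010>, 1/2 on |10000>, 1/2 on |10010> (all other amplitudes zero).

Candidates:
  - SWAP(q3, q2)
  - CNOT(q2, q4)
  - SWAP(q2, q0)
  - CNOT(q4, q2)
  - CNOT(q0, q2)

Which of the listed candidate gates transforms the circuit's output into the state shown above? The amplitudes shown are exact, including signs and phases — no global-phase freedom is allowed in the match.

The applied gate was SWAP(q2, q0).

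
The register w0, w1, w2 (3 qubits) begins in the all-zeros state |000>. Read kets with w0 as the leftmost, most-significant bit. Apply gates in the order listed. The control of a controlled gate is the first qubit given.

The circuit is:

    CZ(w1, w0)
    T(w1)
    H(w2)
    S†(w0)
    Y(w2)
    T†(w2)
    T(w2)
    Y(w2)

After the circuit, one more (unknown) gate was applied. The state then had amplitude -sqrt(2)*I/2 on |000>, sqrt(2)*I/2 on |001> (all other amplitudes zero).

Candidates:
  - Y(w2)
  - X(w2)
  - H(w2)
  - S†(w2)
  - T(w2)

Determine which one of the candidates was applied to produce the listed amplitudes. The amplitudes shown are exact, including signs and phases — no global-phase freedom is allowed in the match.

It was Y(w2) that produced the state shown. Key observation: gates 5-8 undo each other exactly, leaving only the rest of the circuit to track.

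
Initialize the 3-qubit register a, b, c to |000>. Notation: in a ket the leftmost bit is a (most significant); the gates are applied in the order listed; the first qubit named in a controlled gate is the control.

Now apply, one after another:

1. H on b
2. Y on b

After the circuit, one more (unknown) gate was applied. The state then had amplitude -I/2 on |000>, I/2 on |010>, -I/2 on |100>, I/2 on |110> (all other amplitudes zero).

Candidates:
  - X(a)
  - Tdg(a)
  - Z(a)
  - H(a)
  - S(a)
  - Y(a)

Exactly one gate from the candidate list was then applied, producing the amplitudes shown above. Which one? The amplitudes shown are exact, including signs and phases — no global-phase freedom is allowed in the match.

The unique candidate consistent with the amplitudes is H(a).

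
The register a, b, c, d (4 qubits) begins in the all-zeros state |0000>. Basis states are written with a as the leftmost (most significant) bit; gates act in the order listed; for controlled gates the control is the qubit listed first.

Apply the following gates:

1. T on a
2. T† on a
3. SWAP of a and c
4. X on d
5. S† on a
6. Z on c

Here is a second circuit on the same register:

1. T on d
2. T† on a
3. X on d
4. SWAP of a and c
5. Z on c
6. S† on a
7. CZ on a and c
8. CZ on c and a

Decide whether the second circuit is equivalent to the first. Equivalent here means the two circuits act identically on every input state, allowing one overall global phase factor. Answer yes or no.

No, they are not equivalent — no single phase factor reconciles the two unitaries.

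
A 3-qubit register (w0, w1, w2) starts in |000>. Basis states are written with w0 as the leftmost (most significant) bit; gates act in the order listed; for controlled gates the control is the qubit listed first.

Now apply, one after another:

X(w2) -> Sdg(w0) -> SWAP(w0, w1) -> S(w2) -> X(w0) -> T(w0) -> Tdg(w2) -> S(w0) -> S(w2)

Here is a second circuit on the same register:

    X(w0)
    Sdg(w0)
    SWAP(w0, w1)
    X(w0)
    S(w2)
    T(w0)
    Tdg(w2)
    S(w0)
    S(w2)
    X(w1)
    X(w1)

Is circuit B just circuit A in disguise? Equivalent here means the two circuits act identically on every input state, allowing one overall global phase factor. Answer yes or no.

No, they are not equivalent — no single phase factor reconciles the two unitaries.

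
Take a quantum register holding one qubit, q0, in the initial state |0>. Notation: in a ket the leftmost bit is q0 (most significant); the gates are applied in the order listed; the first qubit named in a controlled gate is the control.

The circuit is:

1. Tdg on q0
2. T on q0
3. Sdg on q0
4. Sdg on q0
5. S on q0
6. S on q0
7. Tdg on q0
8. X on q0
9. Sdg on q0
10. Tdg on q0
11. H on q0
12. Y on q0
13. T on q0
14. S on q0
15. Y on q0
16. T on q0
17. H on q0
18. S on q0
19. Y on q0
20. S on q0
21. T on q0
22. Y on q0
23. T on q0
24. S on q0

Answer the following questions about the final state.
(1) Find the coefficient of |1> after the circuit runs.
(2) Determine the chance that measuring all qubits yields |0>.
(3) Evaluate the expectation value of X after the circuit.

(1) The final state's coefficient on |1> equals -sqrt(2)/2. Key observation: gates 2-7 undo each other exactly, leaving only the rest of the circuit to track.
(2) A full measurement returns |0> with probability 1/2.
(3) The expectation value of X is 1.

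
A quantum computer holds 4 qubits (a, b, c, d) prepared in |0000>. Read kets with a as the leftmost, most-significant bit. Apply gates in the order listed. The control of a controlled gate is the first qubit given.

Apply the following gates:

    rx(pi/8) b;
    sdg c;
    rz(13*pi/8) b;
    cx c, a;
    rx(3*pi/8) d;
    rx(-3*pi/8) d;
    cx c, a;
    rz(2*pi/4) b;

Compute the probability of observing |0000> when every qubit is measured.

A full measurement returns |0000> with probability sqrt(sqrt(2) + 2)/4 + 1/2. Key observation: steps 4-7 multiply out to the identity, so the circuit reduces to the remaining gates.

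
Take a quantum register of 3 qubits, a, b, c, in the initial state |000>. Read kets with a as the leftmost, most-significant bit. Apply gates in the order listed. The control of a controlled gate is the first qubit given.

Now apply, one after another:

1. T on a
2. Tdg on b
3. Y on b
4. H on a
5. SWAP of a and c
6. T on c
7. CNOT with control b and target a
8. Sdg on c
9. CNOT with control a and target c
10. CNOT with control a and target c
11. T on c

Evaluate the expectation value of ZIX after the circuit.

In the final state, ZIX has expectation -1.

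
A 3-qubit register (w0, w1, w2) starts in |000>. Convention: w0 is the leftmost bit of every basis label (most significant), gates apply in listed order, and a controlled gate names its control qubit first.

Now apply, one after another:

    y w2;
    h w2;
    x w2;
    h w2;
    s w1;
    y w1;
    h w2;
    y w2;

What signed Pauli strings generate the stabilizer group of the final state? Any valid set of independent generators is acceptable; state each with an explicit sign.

The final state is stabilized by the group generated by +IIX, +ZII, -IZI; other independent generating sets are equally valid.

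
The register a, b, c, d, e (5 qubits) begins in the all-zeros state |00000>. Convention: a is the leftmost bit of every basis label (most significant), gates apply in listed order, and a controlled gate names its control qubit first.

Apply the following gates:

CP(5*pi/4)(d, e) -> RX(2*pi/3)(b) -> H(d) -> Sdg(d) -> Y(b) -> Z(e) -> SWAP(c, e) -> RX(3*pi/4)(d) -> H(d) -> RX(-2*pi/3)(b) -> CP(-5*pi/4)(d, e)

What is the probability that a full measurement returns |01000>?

Outcome |01000> occurs with probability 1/8.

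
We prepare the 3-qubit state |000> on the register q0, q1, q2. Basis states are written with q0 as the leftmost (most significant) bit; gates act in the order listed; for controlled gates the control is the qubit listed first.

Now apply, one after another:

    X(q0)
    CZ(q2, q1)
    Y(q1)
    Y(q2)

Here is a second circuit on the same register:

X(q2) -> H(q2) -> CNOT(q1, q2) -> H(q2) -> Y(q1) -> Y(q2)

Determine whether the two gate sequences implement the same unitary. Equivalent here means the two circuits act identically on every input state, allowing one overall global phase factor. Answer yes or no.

No, they are not equivalent — no single phase factor reconciles the two unitaries.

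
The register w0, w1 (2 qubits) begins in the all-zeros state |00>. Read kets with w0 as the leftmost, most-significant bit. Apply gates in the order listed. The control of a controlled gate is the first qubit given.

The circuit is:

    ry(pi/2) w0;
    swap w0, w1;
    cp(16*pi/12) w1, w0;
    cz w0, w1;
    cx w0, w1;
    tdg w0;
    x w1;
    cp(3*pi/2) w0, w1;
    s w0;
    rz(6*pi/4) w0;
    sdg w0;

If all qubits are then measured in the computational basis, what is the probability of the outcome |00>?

Outcome |00> occurs with probability 1/2.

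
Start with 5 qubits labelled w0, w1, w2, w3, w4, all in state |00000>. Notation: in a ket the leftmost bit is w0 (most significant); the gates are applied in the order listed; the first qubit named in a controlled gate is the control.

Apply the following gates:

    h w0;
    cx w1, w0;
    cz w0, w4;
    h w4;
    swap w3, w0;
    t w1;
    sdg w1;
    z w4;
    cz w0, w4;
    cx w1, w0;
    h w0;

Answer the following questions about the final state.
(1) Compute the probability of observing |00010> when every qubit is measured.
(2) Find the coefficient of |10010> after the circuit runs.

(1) A full measurement returns |00010> with probability 1/8.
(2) The amplitude on |10010> is sqrt(2)/4.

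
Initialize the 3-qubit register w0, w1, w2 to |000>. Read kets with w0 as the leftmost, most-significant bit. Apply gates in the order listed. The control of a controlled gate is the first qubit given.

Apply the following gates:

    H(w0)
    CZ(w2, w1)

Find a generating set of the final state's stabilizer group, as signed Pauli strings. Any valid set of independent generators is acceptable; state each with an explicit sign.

The stabilizer group can be generated by +XII, +IZI, +IIZ, among other valid generating sets.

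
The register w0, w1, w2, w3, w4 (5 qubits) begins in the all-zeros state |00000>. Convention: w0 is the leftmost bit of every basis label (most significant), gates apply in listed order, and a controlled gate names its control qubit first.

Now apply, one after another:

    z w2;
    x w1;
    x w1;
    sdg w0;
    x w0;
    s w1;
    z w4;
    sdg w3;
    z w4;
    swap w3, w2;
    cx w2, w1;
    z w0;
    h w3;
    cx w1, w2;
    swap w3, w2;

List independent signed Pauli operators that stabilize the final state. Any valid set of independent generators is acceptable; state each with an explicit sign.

The stabilizer group can be generated by +IIXII, -ZIIII, +IZIII, +IIIZI, +IIIIZ, among other valid generating sets.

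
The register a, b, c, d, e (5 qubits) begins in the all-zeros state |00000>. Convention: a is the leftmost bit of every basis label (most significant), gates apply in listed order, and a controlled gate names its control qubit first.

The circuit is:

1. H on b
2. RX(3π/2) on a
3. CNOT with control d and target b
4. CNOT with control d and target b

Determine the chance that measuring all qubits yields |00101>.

Outcome |00101> occurs with probability 0. Key observation: the block from step 3 through step 4 cancels to the identity and can be dropped.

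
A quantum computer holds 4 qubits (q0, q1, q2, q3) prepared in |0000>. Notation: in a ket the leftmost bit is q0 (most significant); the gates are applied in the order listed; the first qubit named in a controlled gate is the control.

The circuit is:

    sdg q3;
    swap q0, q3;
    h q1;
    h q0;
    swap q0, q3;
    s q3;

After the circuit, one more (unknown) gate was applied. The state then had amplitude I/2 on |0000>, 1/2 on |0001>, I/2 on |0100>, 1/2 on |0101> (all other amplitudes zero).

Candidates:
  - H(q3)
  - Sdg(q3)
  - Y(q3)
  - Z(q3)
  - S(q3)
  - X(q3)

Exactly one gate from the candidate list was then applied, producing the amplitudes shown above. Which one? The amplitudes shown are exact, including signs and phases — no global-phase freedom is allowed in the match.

The unique candidate consistent with the amplitudes is X(q3).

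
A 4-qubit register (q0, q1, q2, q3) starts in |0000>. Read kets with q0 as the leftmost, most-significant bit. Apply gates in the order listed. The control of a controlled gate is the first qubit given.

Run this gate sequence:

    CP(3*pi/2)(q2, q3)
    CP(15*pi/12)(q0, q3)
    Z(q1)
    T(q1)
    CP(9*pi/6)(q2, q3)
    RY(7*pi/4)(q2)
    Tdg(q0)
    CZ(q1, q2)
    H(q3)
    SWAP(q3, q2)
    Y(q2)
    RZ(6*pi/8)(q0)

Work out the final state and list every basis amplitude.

The resulting statevector has amplitude sqrt(2*sqrt(2) + 4)*exp(I*pi/8)/4 on |0000>, -sqrt(4 - 2*sqrt(2))*exp(I*pi/8)/4 on |0001>, -sqrt(2*sqrt(2) + 4)*exp(I*pi/8)/4 on |0010>, sqrt(4 - 2*sqrt(2))*exp(I*pi/8)/4 on |0011>, and 0 on every other basis state.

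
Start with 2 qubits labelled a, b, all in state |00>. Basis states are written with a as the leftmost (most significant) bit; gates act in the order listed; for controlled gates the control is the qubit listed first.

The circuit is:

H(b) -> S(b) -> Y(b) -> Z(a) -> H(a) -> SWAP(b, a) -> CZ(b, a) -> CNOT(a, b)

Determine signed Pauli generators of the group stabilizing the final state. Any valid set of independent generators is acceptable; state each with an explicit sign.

One valid set of independent stabilizer generators is -YZ, +ZX (any independent generating set of the same group is equally correct).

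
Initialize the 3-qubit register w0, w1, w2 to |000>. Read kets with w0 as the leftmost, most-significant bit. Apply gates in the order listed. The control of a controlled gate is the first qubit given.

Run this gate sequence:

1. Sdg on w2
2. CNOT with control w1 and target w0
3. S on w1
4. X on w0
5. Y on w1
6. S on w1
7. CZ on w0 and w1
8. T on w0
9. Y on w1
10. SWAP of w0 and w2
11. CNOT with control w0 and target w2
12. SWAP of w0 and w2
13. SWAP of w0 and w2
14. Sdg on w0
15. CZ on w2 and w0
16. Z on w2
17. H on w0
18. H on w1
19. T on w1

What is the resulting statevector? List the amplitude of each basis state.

After the circuit, the state carries amplitude 0 on |000>, exp(3*I*pi/4)/2 on |001>, 0 on |010>, -1/2 on |011>, 0 on |100>, exp(3*I*pi/4)/2 on |101>, 0 on |110>, -1/2 on |111>.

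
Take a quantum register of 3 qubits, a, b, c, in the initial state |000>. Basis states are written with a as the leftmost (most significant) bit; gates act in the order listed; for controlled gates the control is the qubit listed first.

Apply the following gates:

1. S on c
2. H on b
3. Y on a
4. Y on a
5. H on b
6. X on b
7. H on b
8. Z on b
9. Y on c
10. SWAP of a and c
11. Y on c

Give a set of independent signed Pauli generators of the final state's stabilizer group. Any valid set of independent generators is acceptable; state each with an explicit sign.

The final state is stabilized by the group generated by +IXI, -ZII, -IIZ; other independent generating sets are equally valid. Key observation: the block from step 5 through step 8 cancels to the identity and can be dropped.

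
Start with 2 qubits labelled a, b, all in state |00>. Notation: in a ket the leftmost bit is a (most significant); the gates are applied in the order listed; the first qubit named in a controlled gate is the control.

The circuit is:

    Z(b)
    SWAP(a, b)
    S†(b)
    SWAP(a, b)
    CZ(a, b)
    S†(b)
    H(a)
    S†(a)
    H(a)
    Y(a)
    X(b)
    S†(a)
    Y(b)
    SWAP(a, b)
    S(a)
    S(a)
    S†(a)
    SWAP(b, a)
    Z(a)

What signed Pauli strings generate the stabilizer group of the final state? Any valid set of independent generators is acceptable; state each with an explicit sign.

One valid set of independent stabilizer generators is -XI, +IZ (any independent generating set of the same group is equally correct).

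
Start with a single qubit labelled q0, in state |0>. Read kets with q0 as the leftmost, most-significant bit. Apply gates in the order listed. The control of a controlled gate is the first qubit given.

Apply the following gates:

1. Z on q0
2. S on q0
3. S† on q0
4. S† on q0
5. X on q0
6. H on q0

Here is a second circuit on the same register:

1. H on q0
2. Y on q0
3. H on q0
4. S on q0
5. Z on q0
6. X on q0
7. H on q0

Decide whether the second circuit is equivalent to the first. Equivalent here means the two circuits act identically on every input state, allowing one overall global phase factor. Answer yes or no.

No: there is an input state on which the two circuits produce genuinely different outputs (not merely differing by a phase).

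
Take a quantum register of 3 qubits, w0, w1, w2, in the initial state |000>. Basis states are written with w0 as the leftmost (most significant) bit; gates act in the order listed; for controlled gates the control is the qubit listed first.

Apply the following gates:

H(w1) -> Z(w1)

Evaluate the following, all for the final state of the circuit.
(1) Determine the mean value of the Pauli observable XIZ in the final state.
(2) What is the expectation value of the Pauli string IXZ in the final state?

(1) In the final state, XIZ has expectation 0.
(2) The expectation value of IXZ is -1.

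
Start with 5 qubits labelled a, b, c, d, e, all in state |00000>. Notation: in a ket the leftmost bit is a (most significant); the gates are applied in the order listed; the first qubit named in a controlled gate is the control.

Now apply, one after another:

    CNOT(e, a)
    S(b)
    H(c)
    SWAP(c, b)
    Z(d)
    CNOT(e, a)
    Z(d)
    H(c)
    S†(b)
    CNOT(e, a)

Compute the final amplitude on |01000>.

The final state's coefficient on |01000> equals -I/2.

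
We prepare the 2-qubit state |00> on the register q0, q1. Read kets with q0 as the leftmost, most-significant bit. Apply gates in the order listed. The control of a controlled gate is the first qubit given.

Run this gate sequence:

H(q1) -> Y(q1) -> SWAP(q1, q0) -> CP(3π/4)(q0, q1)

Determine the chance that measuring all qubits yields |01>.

The probability of measuring |01> is 0.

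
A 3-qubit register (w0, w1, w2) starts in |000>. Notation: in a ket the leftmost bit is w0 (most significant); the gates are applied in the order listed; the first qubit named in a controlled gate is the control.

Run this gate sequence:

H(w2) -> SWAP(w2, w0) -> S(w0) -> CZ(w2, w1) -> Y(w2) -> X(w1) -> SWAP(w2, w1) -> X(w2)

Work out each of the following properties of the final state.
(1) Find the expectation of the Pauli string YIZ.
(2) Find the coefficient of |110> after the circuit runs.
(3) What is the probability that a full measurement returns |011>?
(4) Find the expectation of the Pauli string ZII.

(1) In the final state, YIZ has expectation 1.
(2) The amplitude on |110> is -sqrt(2)/2.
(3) Outcome |011> occurs with probability 0.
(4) The expectation value of ZII is 0.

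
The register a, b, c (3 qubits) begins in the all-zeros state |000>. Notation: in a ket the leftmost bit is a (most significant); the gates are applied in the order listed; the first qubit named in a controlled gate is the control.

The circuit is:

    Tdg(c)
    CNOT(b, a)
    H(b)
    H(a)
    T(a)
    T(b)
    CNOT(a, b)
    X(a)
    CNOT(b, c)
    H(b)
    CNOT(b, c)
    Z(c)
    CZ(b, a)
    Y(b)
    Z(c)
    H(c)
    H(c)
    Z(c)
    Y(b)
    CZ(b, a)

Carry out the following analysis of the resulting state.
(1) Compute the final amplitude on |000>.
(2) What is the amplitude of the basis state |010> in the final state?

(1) The final state's coefficient on |000> equals sqrt(2)*I/4. Key observation: gates 13-20 undo each other exactly, leaving only the rest of the circuit to track.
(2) The amplitude on |010> is -sqrt(2)*exp(I*pi/4)/4.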